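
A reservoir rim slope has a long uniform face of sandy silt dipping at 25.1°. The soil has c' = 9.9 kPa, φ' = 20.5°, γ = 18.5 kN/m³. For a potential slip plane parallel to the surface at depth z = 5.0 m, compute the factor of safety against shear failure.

For an infinite slope with a slip plane parallel to the surface (no pore pressure): FS = [c' + γz cos²β tanφ'] / [γz sinβ cosβ].
γz = 18.5·5.0 = 92.50 kN/m²
Numerator = 9.9 + 92.50·cos²25.1°·tan20.5° = 9.9 + 92.50·0.8201·0.3739 = 38.261 kPa
Denominator = 92.50·sin25.1°·cos25.1° = 92.50·0.4242·0.9056 = 35.533 kPa
FS = 38.261 / 35.533 = 1.077

FS = 1.08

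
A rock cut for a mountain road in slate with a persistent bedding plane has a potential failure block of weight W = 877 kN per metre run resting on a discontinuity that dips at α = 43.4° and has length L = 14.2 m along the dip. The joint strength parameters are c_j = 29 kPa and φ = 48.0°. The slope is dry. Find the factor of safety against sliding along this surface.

Resolving the block weight along and normal to the plane and applying the Mohr–Coulomb strength on the joint:
N' = W cosα = 877·cos43.4° = 637.2 kN/m
Driving force T = W sinα = 877·sin43.4° = 602.6 kN/m
Resisting force R = c_j·L + N'·tanφ = 29·14.2 + 637.2·tan48.0° = 411.8 + 707.7 = 1119.5 kN/m
FS = R / T = 1119.5 / 602.6 = 1.858

FS = 1.86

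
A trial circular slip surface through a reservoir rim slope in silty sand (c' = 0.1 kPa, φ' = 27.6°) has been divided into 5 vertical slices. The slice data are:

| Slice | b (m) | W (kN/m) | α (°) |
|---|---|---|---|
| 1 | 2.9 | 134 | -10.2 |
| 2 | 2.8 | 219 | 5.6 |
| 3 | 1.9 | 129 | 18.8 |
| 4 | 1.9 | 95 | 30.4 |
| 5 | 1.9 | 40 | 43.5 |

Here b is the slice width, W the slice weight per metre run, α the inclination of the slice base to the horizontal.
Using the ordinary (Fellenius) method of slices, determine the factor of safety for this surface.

Ordinary method of slices: FS = Σ[c'·Δl_i + (W_i cosα_i)·tanφ'] / Σ W_i sinα_i, with Δl_i = b_i / cosα_i.
Slice 1: Δl = 2.9/cos(-10.2°) = 2.947 m; N'_1 = 134·cos(-10.2°) = 131.9; c'Δl = 0.29; W sinα = -23.7
Slice 2: Δl = 2.8/cos5.6° = 2.813 m; N'_2 = 219·cos5.6° = 218.0; c'Δl = 0.28; W sinα = 21.4
Slice 3: Δl = 1.9/cos18.8° = 2.007 m; N'_3 = 129·cos18.8° = 122.1; c'Δl = 0.20; W sinα = 41.6
Slice 4: Δl = 1.9/cos30.4° = 2.203 m; N'_4 = 95·cos30.4° = 81.9; c'Δl = 0.22; W sinα = 48.1
Slice 5: Δl = 1.9/cos43.5° = 2.619 m; N'_5 = 40·cos43.5° = 29.0; c'Δl = 0.26; W sinα = 27.5
Σc'Δl = 1.3 kN/m; ΣN' = 582.9 kN/m; ΣW sinα = 114.8 kN/m
Resisting = 1.3 + 582.9·tan27.6° = 1.3 + 304.7 = 306.0 kN/m
FS = 306.0 / 114.8 = 2.665

FS = 2.66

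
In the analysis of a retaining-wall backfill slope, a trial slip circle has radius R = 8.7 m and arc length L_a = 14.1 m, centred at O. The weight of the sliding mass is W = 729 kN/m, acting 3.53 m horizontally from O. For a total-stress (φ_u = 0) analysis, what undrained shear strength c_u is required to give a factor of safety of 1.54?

FS = c_u·L_a·R / (W·d), so c_u = FS·W·d / (L_a·R).
c_u = 1.54·729·3.53 / (14.10·8.7) = 3963.0 / 122.67 = 32.31 kPa

c_u = 32.3 kPa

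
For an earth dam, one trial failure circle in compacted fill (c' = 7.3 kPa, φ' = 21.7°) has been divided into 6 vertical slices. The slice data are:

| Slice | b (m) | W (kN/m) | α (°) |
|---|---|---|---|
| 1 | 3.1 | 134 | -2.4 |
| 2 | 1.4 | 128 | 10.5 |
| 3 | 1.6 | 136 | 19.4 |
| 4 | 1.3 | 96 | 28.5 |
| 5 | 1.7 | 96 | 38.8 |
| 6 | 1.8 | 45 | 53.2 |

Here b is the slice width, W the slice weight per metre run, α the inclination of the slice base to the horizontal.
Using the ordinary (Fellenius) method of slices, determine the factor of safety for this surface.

FS = 1.57

Ordinary method of slices: FS = Σ[c'·Δl_i + (W_i cosα_i)·tanφ'] / Σ W_i sinα_i, with Δl_i = b_i / cosα_i.
Slice 1: Δl = 3.1/cos(-2.4°) = 3.103 m; N'_1 = 134·cos(-2.4°) = 133.9; c'Δl = 22.65; W sinα = -5.6
Slice 2: Δl = 1.4/cos10.5° = 1.424 m; N'_2 = 128·cos10.5° = 125.9; c'Δl = 10.39; W sinα = 23.3
Slice 3: Δl = 1.6/cos19.4° = 1.696 m; N'_3 = 136·cos19.4° = 128.3; c'Δl = 12.38; W sinα = 45.2
Slice 4: Δl = 1.3/cos28.5° = 1.479 m; N'_4 = 96·cos28.5° = 84.4; c'Δl = 10.80; W sinα = 45.8
Slice 5: Δl = 1.7/cos38.8° = 2.181 m; N'_5 = 96·cos38.8° = 74.8; c'Δl = 15.92; W sinα = 60.2
Slice 6: Δl = 1.8/cos53.2° = 3.005 m; N'_6 = 45·cos53.2° = 27.0; c'Δl = 21.94; W sinα = 36.0
Σc'Δl = 94.1 kN/m; ΣN' = 574.2 kN/m; ΣW sinα = 204.9 kN/m
Resisting = 94.1 + 574.2·tan21.7° = 94.1 + 228.5 = 322.6 kN/m
FS = 322.6 / 204.9 = 1.574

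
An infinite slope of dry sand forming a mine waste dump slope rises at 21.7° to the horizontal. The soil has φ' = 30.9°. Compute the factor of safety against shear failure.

FS = 1.50

For a dry cohesionless infinite slope the factor of safety is FS = tanφ' / tanβ.
FS = tan30.9° / tan21.7° = 0.5985 / 0.3979 = 1.504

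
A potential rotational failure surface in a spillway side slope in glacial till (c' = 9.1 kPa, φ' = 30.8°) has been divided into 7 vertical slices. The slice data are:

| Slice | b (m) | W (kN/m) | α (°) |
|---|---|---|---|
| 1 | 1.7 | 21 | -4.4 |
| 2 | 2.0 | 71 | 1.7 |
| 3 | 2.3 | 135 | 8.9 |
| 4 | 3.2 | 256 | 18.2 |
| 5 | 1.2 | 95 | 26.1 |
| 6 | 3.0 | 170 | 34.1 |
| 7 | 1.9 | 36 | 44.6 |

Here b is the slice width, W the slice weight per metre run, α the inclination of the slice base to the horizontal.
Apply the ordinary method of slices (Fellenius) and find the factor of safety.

FS = 2.22

Ordinary method of slices: FS = Σ[c'·Δl_i + (W_i cosα_i)·tanφ'] / Σ W_i sinα_i, with Δl_i = b_i / cosα_i.
Slice 1: Δl = 1.7/cos(-4.4°) = 1.705 m; N'_1 = 21·cos(-4.4°) = 20.9; c'Δl = 15.52; W sinα = -1.6
Slice 2: Δl = 2.0/cos1.7° = 2.001 m; N'_2 = 71·cos1.7° = 71.0; c'Δl = 18.21; W sinα = 2.1
Slice 3: Δl = 2.3/cos8.9° = 2.328 m; N'_3 = 135·cos8.9° = 133.4; c'Δl = 21.19; W sinα = 20.9
Slice 4: Δl = 3.2/cos18.2° = 3.369 m; N'_4 = 256·cos18.2° = 243.2; c'Δl = 30.65; W sinα = 80.0
Slice 5: Δl = 1.2/cos26.1° = 1.336 m; N'_5 = 95·cos26.1° = 85.3; c'Δl = 12.16; W sinα = 41.8
Slice 6: Δl = 3.0/cos34.1° = 3.623 m; N'_6 = 170·cos34.1° = 140.8; c'Δl = 32.97; W sinα = 95.3
Slice 7: Δl = 1.9/cos44.6° = 2.668 m; N'_7 = 36·cos44.6° = 25.6; c'Δl = 24.28; W sinα = 25.3
Σc'Δl = 155.0 kN/m; ΣN' = 720.2 kN/m; ΣW sinα = 263.7 kN/m
Resisting = 155.0 + 720.2·tan30.8° = 155.0 + 429.3 = 584.3 kN/m
FS = 584.3 / 263.7 = 2.216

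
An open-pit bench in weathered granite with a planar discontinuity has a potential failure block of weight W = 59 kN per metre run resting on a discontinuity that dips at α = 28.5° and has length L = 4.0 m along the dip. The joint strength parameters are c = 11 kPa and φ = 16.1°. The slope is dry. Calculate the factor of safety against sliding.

Resolving the block weight along and normal to the plane and applying the Mohr–Coulomb strength on the joint:
N' = W cosα = 59·cos28.5° = 51.9 kN/m
Driving force T = W sinα = 59·sin28.5° = 28.2 kN/m
Resisting force R = c·L + N'·tanφ = 11·4.0 + 51.9·tan16.1° = 44.0 + 15.0 = 59.0 kN/m
FS = R / T = 59.0 / 28.2 = 2.095

FS = 2.09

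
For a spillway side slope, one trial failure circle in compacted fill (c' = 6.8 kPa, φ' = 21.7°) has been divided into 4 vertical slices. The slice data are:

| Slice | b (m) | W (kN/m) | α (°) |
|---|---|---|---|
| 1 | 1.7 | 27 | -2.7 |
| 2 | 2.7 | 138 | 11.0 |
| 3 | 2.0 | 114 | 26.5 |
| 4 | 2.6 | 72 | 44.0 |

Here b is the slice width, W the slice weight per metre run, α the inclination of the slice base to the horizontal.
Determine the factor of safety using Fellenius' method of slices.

FS = 1.56

Ordinary method of slices: FS = Σ[c'·Δl_i + (W_i cosα_i)·tanφ'] / Σ W_i sinα_i, with Δl_i = b_i / cosα_i.
Slice 1: Δl = 1.7/cos(-2.7°) = 1.702 m; N'_1 = 27·cos(-2.7°) = 27.0; c'Δl = 11.57; W sinα = -1.3
Slice 2: Δl = 2.7/cos11.0° = 2.751 m; N'_2 = 138·cos11.0° = 135.5; c'Δl = 18.70; W sinα = 26.3
Slice 3: Δl = 2.0/cos26.5° = 2.235 m; N'_3 = 114·cos26.5° = 102.0; c'Δl = 15.20; W sinα = 50.9
Slice 4: Δl = 2.6/cos44.0° = 3.614 m; N'_4 = 72·cos44.0° = 51.8; c'Δl = 24.58; W sinα = 50.0
Σc'Δl = 70.1 kN/m; ΣN' = 316.2 kN/m; ΣW sinα = 125.9 kN/m
Resisting = 70.1 + 316.2·tan21.7° = 70.1 + 125.9 = 195.9 kN/m
FS = 195.9 / 125.9 = 1.555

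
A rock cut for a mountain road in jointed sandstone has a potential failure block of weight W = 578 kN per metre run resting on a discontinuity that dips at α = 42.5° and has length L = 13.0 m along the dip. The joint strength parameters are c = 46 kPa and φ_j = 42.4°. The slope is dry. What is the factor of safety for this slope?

FS = 2.53

Resolving the block weight along and normal to the plane and applying the Mohr–Coulomb strength on the joint:
N' = W cosα = 578·cos42.5° = 426.1 kN/m
Driving force T = W sinα = 578·sin42.5° = 390.5 kN/m
Resisting force R = c·L + N'·tanφ_j = 46·13.0 + 426.1·tan42.4° = 598.0 + 389.1 = 987.1 kN/m
FS = R / T = 987.1 / 390.5 = 2.528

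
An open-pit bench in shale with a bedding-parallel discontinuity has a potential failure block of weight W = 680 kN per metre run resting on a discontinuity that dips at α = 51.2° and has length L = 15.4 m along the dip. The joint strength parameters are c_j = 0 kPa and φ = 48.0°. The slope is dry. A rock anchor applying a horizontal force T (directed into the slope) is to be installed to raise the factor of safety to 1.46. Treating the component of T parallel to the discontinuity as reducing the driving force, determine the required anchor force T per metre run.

Resolving forces along and normal to the sliding plane, with the horizontal anchor force T adding T·sinα to the effective normal force and T·cosα acting up the plane against the driving force:
FS = [c_jL + (W cosα + T sinα) tanφ] / [W sinα − T cosα]
Without the anchor: N' = 426.1 kN/m, driving T_d = 529.9 kN/m, resisting R = 0·15.4 + 426.1·tan48.0° = 473.2 kN/m, FS = 0.89.
Setting FS = 1.46 and solving for T:
1.46·(529.9 − T cos51.2°) = 473.2 + T sin51.2°·tan48.0°
T·(sin51.2°·tan48.0° + 1.46·cos51.2°) = 1.46·529.9 − 473.2
T·(0.7793·1.1106 + 1.46·0.6266) = 773.7 − 473.2 = 300.5
T·1.7804 = 300.5
T = 168.8 kN/m

T = 169 kN/m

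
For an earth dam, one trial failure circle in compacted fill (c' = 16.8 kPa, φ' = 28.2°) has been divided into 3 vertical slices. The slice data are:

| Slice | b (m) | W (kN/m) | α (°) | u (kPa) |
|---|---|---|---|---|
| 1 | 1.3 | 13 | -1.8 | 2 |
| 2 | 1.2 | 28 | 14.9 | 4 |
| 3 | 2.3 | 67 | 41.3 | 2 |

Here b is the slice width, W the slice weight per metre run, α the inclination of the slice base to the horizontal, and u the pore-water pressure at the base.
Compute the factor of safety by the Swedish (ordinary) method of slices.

Ordinary method of slices: FS = Σ[c'·Δl_i + (W_i cosα_i − u_i·Δl_i)·tanφ'] / Σ W_i sinα_i, with Δl_i = b_i / cosα_i.
Slice 1: Δl = 1.3/cos(-1.8°) = 1.301 m; N'_1 = 13·cos(-1.8°) − 2·1.301 = 10.4; c'Δl = 21.85; W sinα = -0.4
Slice 2: Δl = 1.2/cos14.9° = 1.242 m; N'_2 = 28·cos14.9° − 4·1.242 = 22.1; c'Δl = 20.86; W sinα = 7.2
Slice 3: Δl = 2.3/cos41.3° = 3.062 m; N'_3 = 67·cos41.3° − 2·3.062 = 44.2; c'Δl = 51.43; W sinα = 44.2
Σc'Δl = 94.1 kN/m; ΣN' = 76.7 kN/m; ΣW sinα = 51.0 kN/m
Resisting = 94.1 + 76.7·tan28.2° = 94.1 + 41.1 = 135.3 kN/m
FS = 135.3 / 51.0 = 2.652

FS = 2.65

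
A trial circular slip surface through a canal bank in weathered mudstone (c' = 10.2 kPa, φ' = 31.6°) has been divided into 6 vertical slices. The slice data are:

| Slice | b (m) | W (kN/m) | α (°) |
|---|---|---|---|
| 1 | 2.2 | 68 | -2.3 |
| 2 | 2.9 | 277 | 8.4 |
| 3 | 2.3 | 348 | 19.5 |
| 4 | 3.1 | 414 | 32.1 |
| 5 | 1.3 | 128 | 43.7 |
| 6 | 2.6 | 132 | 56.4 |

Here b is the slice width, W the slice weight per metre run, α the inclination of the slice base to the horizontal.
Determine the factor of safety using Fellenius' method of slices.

FS = 1.59

Ordinary method of slices: FS = Σ[c'·Δl_i + (W_i cosα_i)·tanφ'] / Σ W_i sinα_i, with Δl_i = b_i / cosα_i.
Slice 1: Δl = 2.2/cos(-2.3°) = 2.202 m; N'_1 = 68·cos(-2.3°) = 67.9; c'Δl = 22.46; W sinα = -2.7
Slice 2: Δl = 2.9/cos8.4° = 2.931 m; N'_2 = 277·cos8.4° = 274.0; c'Δl = 29.90; W sinα = 40.5
Slice 3: Δl = 2.3/cos19.5° = 2.440 m; N'_3 = 348·cos19.5° = 328.0; c'Δl = 24.89; W sinα = 116.2
Slice 4: Δl = 3.1/cos32.1° = 3.659 m; N'_4 = 414·cos32.1° = 350.7; c'Δl = 37.33; W sinα = 220.0
Slice 5: Δl = 1.3/cos43.7° = 1.798 m; N'_5 = 128·cos43.7° = 92.5; c'Δl = 18.34; W sinα = 88.4
Slice 6: Δl = 2.6/cos56.4° = 4.698 m; N'_6 = 132·cos56.4° = 73.0; c'Δl = 47.92; W sinα = 109.9
Σc'Δl = 180.8 kN/m; ΣN' = 1186.3 kN/m; ΣW sinα = 572.3 kN/m
Resisting = 180.8 + 1186.3·tan31.6° = 180.8 + 729.8 = 910.7 kN/m
FS = 910.7 / 572.3 = 1.591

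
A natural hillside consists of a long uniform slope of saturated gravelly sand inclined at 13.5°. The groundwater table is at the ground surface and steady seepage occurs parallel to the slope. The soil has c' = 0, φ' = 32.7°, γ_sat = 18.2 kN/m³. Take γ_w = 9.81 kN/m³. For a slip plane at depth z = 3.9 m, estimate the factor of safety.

FS = 1.23

With seepage parallel to the slope and the water table at the surface, the effective normal stress on the slip plane uses the buoyant unit weight γ' = γ_sat − γ_w while the driving shear stress uses γ_sat:
FS = [c' + γ' z cos²β tanφ'] / [γ_sat z sinβ cosβ]
(For c' = 0 this reduces to FS = (γ'/γ_sat)·tanφ'/tanβ.)
γ' = 18.2 − 9.81 = 8.39 kN/m³
Numerator = 0.0 + 8.39·3.9·cos²13.5°·tan32.7° = 0.0 + 8.39·3.9·0.9455·0.6420 = 19.862 kPa
Denominator = 18.2·3.9·sin13.5°·cos13.5° = 18.2·3.9·0.2334·0.9724 = 16.112 kPa
FS = 19.862 / 16.112 = 1.233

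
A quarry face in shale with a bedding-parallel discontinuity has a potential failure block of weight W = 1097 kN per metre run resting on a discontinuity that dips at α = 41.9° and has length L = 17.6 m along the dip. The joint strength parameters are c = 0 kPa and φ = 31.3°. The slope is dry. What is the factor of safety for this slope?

FS = 0.68

Resolving the block weight along and normal to the plane and applying the Mohr–Coulomb strength on the joint:
N' = W cosα = 1097·cos41.9° = 816.5 kN/m
Driving force T = W sinα = 1097·sin41.9° = 732.6 kN/m
Resisting force R = c·L + N'·tanφ = 0·17.6 + 816.5·tan31.3° = 0.0 + 496.4 = 496.4 kN/m
FS = R / T = 496.4 / 732.6 = 0.678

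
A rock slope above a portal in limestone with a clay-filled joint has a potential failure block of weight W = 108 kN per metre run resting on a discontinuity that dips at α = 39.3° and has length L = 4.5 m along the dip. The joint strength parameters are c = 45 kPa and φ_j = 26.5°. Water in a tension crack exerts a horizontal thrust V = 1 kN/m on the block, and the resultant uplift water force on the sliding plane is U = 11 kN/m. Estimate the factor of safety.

Resolving the block weight along and normal to the plane and applying the Mohr–Coulomb strength on the joint:
N' = W cosα − U − V sinα = 108·cos39.3° − 11 − 1·sin39.3° = 71.9 kN/m
Driving force T = W sinα + V cosα = 108·sin39.3° + 1·cos39.3° = 69.2 kN/m
Resisting force R = c·L + N'·tanφ_j = 45·4.5 + 71.9·tan26.5° = 202.5 + 35.9 = 238.4 kN/m
FS = R / T = 238.4 / 69.2 = 3.446

FS = 3.45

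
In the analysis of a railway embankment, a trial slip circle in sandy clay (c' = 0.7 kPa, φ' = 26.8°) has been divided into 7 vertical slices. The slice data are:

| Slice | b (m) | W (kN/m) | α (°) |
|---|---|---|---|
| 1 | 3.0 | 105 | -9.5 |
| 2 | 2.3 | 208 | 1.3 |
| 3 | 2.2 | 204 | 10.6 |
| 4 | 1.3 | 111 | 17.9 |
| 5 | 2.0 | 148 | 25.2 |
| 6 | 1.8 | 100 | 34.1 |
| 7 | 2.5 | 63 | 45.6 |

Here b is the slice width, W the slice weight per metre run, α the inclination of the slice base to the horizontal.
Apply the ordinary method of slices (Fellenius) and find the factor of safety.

Ordinary method of slices: FS = Σ[c'·Δl_i + (W_i cosα_i)·tanφ'] / Σ W_i sinα_i, with Δl_i = b_i / cosα_i.
Slice 1: Δl = 3.0/cos(-9.5°) = 3.042 m; N'_1 = 105·cos(-9.5°) = 103.6; c'Δl = 2.13; W sinα = -17.3
Slice 2: Δl = 2.3/cos1.3° = 2.301 m; N'_2 = 208·cos1.3° = 207.9; c'Δl = 1.61; W sinα = 4.7
Slice 3: Δl = 2.2/cos10.6° = 2.238 m; N'_3 = 204·cos10.6° = 200.5; c'Δl = 1.57; W sinα = 37.5
Slice 4: Δl = 1.3/cos17.9° = 1.366 m; N'_4 = 111·cos17.9° = 105.6; c'Δl = 0.96; W sinα = 34.1
Slice 5: Δl = 2.0/cos25.2° = 2.210 m; N'_5 = 148·cos25.2° = 133.9; c'Δl = 1.55; W sinα = 63.0
Slice 6: Δl = 1.8/cos34.1° = 2.174 m; N'_6 = 100·cos34.1° = 82.8; c'Δl = 1.52; W sinα = 56.1
Slice 7: Δl = 2.5/cos45.6° = 3.573 m; N'_7 = 63·cos45.6° = 44.1; c'Δl = 2.50; W sinα = 45.0
Σc'Δl = 11.8 kN/m; ΣN' = 878.5 kN/m; ΣW sinα = 223.1 kN/m
Resisting = 11.8 + 878.5·tan26.8° = 11.8 + 443.7 = 455.6 kN/m
FS = 455.6 / 223.1 = 2.042

FS = 2.04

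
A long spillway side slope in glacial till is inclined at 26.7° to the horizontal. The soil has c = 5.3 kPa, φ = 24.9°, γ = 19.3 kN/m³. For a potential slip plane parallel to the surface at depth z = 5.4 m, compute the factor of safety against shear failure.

For an infinite slope with a slip plane parallel to the surface (no pore pressure): FS = [c + γz cos²β tanφ] / [γz sinβ cosβ].
γz = 19.3·5.4 = 104.22 kN/m²
Numerator = 5.3 + 104.22·cos²26.7°·tan24.9° = 5.3 + 104.22·0.7981·0.4642 = 43.911 kPa
Denominator = 104.22·sin26.7°·cos26.7° = 104.22·0.4493·0.8934 = 41.835 kPa
FS = 43.911 / 41.835 = 1.050

FS = 1.05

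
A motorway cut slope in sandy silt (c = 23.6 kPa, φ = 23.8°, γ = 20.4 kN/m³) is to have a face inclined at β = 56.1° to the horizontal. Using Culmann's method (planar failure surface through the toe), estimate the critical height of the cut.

H_c = 22.71 m

Culmann's analysis gives the critical failure plane at α_cr = (β + φ)/2 = (56.1 + 23.8)/2 = 40.0°, and the critical height
H_c = (4c/γ) · sinβ cosφ / [1 − cos(β − φ)]
    = (4·23.6/20.4) · sin56.1°·cos23.8° / [1 − cos(32.3°)]
    = 4.627 · 0.8300·0.9150 / [1 − 0.8453]
    = 4.627 · 0.7594 / 0.1547
    = 22.71 m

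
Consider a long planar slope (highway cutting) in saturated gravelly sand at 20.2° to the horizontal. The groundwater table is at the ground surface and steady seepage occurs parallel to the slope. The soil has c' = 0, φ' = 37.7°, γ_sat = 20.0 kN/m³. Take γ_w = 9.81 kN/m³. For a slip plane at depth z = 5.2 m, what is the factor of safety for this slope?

FS = 1.07

With seepage parallel to the slope and the water table at the surface, the effective normal stress on the slip plane uses the buoyant unit weight γ' = γ_sat − γ_w while the driving shear stress uses γ_sat:
FS = [c' + γ' z cos²β tanφ'] / [γ_sat z sinβ cosβ]
(For c' = 0 this reduces to FS = (γ'/γ_sat)·tanφ'/tanβ.)
γ' = 20.0 − 9.81 = 10.19 kN/m³
Numerator = 0.0 + 10.19·5.2·cos²20.2°·tan37.7° = 0.0 + 10.19·5.2·0.8808·0.7729 = 36.071 kPa
Denominator = 20.0·5.2·sin20.2°·cos20.2° = 20.0·5.2·0.3453·0.9385 = 33.702 kPa
FS = 36.071 / 33.702 = 1.070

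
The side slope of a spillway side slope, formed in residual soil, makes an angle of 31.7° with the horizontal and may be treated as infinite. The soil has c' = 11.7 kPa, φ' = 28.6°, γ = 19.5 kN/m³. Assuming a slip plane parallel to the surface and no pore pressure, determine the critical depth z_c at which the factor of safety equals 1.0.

Setting FS = 1.00 in FS = [c' + γz cos²β tanφ'] / [γz sinβ cosβ] and solving for z:
z = c' / [γ cosβ (FS·sinβ − cosβ·tanφ')]
  = 11.7 / [19.5·cos31.7°·(1.00·sin31.7° − cos31.7°·tan28.6°)]
  = 11.7 / [19.5·0.8508·(1.00·0.5255 − 0.8508·0.5452)]
  = 11.7 / 1.0219 = 11.449 m

z_c = 11.45 m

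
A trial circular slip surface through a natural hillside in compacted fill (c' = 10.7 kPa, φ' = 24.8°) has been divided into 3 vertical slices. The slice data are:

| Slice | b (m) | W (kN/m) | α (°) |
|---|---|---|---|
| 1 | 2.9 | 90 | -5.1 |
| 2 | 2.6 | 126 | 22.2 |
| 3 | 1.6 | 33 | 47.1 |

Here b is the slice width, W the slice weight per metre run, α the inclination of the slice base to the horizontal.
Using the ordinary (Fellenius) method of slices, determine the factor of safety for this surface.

FS = 3.01

Ordinary method of slices: FS = Σ[c'·Δl_i + (W_i cosα_i)·tanφ'] / Σ W_i sinα_i, with Δl_i = b_i / cosα_i.
Slice 1: Δl = 2.9/cos(-5.1°) = 2.912 m; N'_1 = 90·cos(-5.1°) = 89.6; c'Δl = 31.15; W sinα = -8.0
Slice 2: Δl = 2.6/cos22.2° = 2.808 m; N'_2 = 126·cos22.2° = 116.7; c'Δl = 30.05; W sinα = 47.6
Slice 3: Δl = 1.6/cos47.1° = 2.350 m; N'_3 = 33·cos47.1° = 22.5; c'Δl = 25.15; W sinα = 24.2
Σc'Δl = 86.4 kN/m; ΣN' = 228.8 kN/m; ΣW sinα = 63.8 kN/m
Resisting = 86.4 + 228.8·tan24.8° = 86.4 + 105.7 = 192.1 kN/m
FS = 192.1 / 63.8 = 3.011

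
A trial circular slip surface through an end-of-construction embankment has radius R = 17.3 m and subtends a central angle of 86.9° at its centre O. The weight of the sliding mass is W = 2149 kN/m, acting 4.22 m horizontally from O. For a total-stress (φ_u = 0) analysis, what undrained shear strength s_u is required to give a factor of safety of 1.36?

s_u = 27.2 kPa

FS = s_u·L_a·R / (W·d), so s_u = FS·W·d / (L_a·R).
Arc length L_a = R·θ = 17.3·(86.9°·π/180) = 17.3·1.5167 = 26.24 m
s_u = 1.36·2149·4.22 / (26.24·17.3) = 12333.5 / 453.93 = 27.17 kPa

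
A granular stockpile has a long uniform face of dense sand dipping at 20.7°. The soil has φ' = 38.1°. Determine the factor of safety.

FS = 2.08

For a dry cohesionless infinite slope the factor of safety is FS = tanφ' / tanβ.
FS = tan38.1° / tan20.7° = 0.7841 / 0.3779 = 2.075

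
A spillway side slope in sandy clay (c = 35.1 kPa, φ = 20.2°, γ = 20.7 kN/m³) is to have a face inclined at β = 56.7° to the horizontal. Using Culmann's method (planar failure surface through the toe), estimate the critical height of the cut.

Culmann's analysis gives the critical failure plane at α_cr = (β + φ)/2 = (56.7 + 20.2)/2 = 38.5°, and the critical height
H_c = (4c/γ) · sinβ cosφ / [1 − cos(β − φ)]
    = (4·35.1/20.7) · sin56.7°·cos20.2° / [1 − cos(36.5°)]
    = 6.783 · 0.8358·0.9385 / [1 − 0.8039]
    = 6.783 · 0.7844 / 0.1961
    = 27.12 m

H_c = 27.12 m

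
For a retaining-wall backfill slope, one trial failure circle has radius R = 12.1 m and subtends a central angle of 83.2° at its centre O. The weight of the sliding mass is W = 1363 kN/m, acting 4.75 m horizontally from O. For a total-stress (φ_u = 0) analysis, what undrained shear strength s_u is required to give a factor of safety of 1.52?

s_u = 46.3 kPa

FS = s_u·L_a·R / (W·d), so s_u = FS·W·d / (L_a·R).
Arc length L_a = R·θ = 12.1·(83.2°·π/180) = 12.1·1.4521 = 17.57 m
s_u = 1.52·1363·4.75 / (17.57·12.1) = 9840.9 / 212.60 = 46.29 kPa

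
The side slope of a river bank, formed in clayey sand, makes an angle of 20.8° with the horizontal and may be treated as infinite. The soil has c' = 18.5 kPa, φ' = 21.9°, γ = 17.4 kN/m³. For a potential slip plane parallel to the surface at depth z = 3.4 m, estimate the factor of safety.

For an infinite slope with a slip plane parallel to the surface (no pore pressure): FS = [c' + γz cos²β tanφ'] / [γz sinβ cosβ].
γz = 17.4·3.4 = 59.16 kN/m²
Numerator = 18.5 + 59.16·cos²20.8°·tan21.9° = 18.5 + 59.16·0.8739·0.4020 = 39.283 kPa
Denominator = 59.16·sin20.8°·cos20.8° = 59.16·0.3551·0.9348 = 19.639 kPa
FS = 39.283 / 19.639 = 2.000

FS = 2.00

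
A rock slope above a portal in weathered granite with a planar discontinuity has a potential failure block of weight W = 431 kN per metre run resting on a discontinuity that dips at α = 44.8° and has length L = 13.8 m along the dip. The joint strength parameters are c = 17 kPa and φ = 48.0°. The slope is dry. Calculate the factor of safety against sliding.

FS = 1.89

Resolving the block weight along and normal to the plane and applying the Mohr–Coulomb strength on the joint:
N' = W cosα = 431·cos44.8° = 305.8 kN/m
Driving force T = W sinα = 431·sin44.8° = 303.7 kN/m
Resisting force R = c·L + N'·tanφ = 17·13.8 + 305.8·tan48.0° = 234.6 + 339.7 = 574.3 kN/m
FS = R / T = 574.3 / 303.7 = 1.891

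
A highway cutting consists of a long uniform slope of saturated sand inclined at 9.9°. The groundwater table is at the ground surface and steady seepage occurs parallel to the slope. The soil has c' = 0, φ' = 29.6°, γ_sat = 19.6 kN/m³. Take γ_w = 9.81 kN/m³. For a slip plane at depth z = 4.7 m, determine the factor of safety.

With seepage parallel to the slope and the water table at the surface, the effective normal stress on the slip plane uses the buoyant unit weight γ' = γ_sat − γ_w while the driving shear stress uses γ_sat:
FS = [c' + γ' z cos²β tanφ'] / [γ_sat z sinβ cosβ]
(For c' = 0 this reduces to FS = (γ'/γ_sat)·tanφ'/tanβ.)
γ' = 19.6 − 9.81 = 9.79 kN/m³
Numerator = 0.0 + 9.79·4.7·cos²9.9°·tan29.6° = 0.0 + 9.79·4.7·0.9704·0.5681 = 25.366 kPa
Denominator = 19.6·4.7·sin9.9°·cos9.9° = 19.6·4.7·0.1719·0.9851 = 15.602 kPa
FS = 25.366 / 15.602 = 1.626

FS = 1.63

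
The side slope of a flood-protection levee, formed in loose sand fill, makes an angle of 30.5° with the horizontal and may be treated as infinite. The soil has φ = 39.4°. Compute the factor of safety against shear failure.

FS = 1.39

For a dry cohesionless infinite slope the factor of safety is FS = tanφ / tanβ.
FS = tan39.4° / tan30.5° = 0.8214 / 0.5890 = 1.394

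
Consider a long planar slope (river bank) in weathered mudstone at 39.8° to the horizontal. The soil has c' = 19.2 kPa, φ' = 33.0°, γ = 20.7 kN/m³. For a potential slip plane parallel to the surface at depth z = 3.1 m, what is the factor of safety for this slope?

For an infinite slope with a slip plane parallel to the surface (no pore pressure): FS = [c' + γz cos²β tanφ'] / [γz sinβ cosβ].
γz = 20.7·3.1 = 64.17 kN/m²
Numerator = 19.2 + 64.17·cos²39.8°·tan33.0° = 19.2 + 64.17·0.5903·0.6494 = 43.798 kPa
Denominator = 64.17·sin39.8°·cos39.8° = 64.17·0.6401·0.7683 = 31.558 kPa
FS = 43.798 / 31.558 = 1.388

FS = 1.39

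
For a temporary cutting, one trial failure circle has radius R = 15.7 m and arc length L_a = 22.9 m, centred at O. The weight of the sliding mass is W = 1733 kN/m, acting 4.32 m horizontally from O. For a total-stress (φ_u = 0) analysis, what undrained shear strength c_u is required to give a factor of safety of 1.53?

FS = c_u·L_a·R / (W·d), so c_u = FS·W·d / (L_a·R).
c_u = 1.53·1733·4.32 / (22.90·15.7) = 11454.4 / 359.53 = 31.86 kPa

c_u = 31.9 kPa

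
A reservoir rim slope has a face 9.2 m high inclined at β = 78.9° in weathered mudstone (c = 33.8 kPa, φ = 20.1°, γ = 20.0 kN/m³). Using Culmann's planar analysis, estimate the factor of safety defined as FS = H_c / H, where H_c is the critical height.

H_c = (4c/γ) · sinβ cosφ / [1 − cos(β − φ)]
    = (4·33.8/20.0) · sin78.9°·cos20.1° / [1 − cos58.8°]
    = 6.760 · 0.9215 / 0.4820 = 12.93 m
FS = H_c / H = 12.93 / 9.2 = 1.405

FS = 1.40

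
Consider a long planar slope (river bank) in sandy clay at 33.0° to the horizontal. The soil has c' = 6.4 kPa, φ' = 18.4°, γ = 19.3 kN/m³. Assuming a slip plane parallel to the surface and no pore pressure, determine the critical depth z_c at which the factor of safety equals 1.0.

Setting FS = 1.00 in FS = [c' + γz cos²β tanφ'] / [γz sinβ cosβ] and solving for z:
z = c' / [γ cosβ (FS·sinβ − cosβ·tanφ')]
  = 6.4 / [19.3·cos33.0°·(1.00·sin33.0° − cos33.0°·tan18.4°)]
  = 6.4 / [19.3·0.8387·(1.00·0.5446 − 0.8387·0.3327)]
  = 6.4 / 4.2999 = 1.488 m

z_c = 1.49 m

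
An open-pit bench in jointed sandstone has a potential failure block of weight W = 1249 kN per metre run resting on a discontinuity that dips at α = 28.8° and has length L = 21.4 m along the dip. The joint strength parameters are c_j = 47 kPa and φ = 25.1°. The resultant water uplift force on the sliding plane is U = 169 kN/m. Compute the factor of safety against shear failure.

FS = 2.39

Resolving the block weight along and normal to the plane and applying the Mohr–Coulomb strength on the joint:
N' = W cosα − U = 1249·cos28.8° − 169 = 925.5 kN/m
Driving force T = W sinα = 1249·sin28.8° = 601.7 kN/m
Resisting force R = c_j·L + N'·tanφ = 47·21.4 + 925.5·tan25.1° = 1005.8 + 433.5 = 1439.3 kN/m
FS = R / T = 1439.3 / 601.7 = 2.392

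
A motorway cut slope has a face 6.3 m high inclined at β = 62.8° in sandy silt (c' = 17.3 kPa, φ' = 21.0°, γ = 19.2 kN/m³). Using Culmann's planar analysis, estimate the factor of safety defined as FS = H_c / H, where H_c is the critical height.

FS = 1.87

H_c = (4c'/γ) · sinβ cosφ' / [1 − cos(β − φ')]
    = (4·17.3/19.2) · sin62.8°·cos21.0° / [1 − cos41.8°]
    = 3.604 · 0.8303 / 0.2545 = 11.76 m
FS = H_c / H = 11.76 / 6.3 = 1.866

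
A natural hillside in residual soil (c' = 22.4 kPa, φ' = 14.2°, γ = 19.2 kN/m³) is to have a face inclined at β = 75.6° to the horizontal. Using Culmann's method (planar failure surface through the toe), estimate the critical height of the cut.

H_c = 8.41 m

Culmann's analysis gives the critical failure plane at α_cr = (β + φ')/2 = (75.6 + 14.2)/2 = 44.9°, and the critical height
H_c = (4c'/γ) · sinβ cosφ' / [1 − cos(β − φ')]
    = (4·22.4/19.2) · sin75.6°·cos14.2° / [1 − cos(61.4°)]
    = 4.667 · 0.9686·0.9694 / [1 − 0.4787]
    = 4.667 · 0.9390 / 0.5213
    = 8.41 m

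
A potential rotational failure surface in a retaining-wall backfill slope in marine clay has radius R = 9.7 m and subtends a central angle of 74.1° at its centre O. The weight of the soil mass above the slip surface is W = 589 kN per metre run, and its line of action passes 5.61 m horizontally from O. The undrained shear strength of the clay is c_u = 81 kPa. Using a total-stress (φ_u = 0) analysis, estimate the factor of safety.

FS = 2.98

Taking moments about the centre O, the resisting moment is provided by the undrained shear strength acting along the arc:
Arc length L_a = R·θ = 9.7·(74.1°·π/180) = 9.7·1.2933 = 12.54 m
M_R = c_u·L_a·R = 81·12.54·9.7 = 9856.5 kN·m/m
M_D = W·d = 589·5.61 = 3304.3 kN·m/m
FS = M_R / M_D = 9856.5 / 3304.3 = 2.983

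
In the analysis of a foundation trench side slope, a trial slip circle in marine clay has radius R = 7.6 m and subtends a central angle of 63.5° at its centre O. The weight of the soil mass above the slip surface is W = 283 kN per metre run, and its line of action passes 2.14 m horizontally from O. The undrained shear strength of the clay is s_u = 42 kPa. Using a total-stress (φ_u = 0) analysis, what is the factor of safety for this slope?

FS = 4.44

Taking moments about the centre O, the resisting moment is provided by the undrained shear strength acting along the arc:
Arc length L_a = R·θ = 7.6·(63.5°·π/180) = 7.6·1.1083 = 8.42 m
M_R = s_u·L_a·R = 42·8.42·7.6 = 2688.6 kN·m/m
M_D = W·d = 283·2.14 = 605.6 kN·m/m
FS = M_R / M_D = 2688.6 / 605.6 = 4.439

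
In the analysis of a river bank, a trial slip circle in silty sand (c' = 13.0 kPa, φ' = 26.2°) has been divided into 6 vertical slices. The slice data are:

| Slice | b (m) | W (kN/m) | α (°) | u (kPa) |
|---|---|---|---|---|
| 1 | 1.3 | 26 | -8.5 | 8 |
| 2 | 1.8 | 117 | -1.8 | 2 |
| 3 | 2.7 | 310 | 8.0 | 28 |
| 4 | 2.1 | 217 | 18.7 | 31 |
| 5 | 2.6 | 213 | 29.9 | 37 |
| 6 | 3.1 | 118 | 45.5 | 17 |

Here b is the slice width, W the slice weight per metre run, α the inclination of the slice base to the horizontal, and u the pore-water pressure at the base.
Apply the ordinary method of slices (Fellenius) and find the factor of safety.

Ordinary method of slices: FS = Σ[c'·Δl_i + (W_i cosα_i − u_i·Δl_i)·tanφ'] / Σ W_i sinα_i, with Δl_i = b_i / cosα_i.
Slice 1: Δl = 1.3/cos(-8.5°) = 1.314 m; N'_1 = 26·cos(-8.5°) − 8·1.314 = 15.2; c'Δl = 17.09; W sinα = -3.8
Slice 2: Δl = 1.8/cos(-1.8°) = 1.801 m; N'_2 = 117·cos(-1.8°) − 2·1.801 = 113.3; c'Δl = 23.41; W sinα = -3.7
Slice 3: Δl = 2.7/cos8.0° = 2.727 m; N'_3 = 310·cos8.0° − 28·2.727 = 230.6; c'Δl = 35.44; W sinα = 43.1
Slice 4: Δl = 2.1/cos18.7° = 2.217 m; N'_4 = 217·cos18.7° − 31·2.217 = 136.8; c'Δl = 28.82; W sinα = 69.6
Slice 5: Δl = 2.6/cos29.9° = 2.999 m; N'_5 = 213·cos29.9° − 37·2.999 = 73.7; c'Δl = 38.99; W sinα = 106.2
Slice 6: Δl = 3.1/cos45.5° = 4.423 m; N'_6 = 118·cos45.5° − 17·4.423 = 7.5; c'Δl = 57.50; W sinα = 84.2
Σc'Δl = 201.3 kN/m; ΣN' = 577.2 kN/m; ΣW sinα = 295.5 kN/m
Resisting = 201.3 + 577.2·tan26.2° = 201.3 + 284.0 = 485.3 kN/m
FS = 485.3 / 295.5 = 1.642

FS = 1.64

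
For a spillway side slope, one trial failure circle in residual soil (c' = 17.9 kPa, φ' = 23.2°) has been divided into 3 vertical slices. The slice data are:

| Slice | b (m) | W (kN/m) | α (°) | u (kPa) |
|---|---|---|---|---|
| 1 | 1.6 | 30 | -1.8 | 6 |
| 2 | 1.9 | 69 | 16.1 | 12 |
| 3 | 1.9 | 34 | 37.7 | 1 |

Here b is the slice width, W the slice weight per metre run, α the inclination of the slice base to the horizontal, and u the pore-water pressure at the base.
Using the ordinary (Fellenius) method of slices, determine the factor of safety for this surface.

Ordinary method of slices: FS = Σ[c'·Δl_i + (W_i cosα_i − u_i·Δl_i)·tanφ'] / Σ W_i sinα_i, with Δl_i = b_i / cosα_i.
Slice 1: Δl = 1.6/cos(-1.8°) = 1.601 m; N'_1 = 30·cos(-1.8°) − 6·1.601 = 20.4; c'Δl = 28.65; W sinα = -0.9
Slice 2: Δl = 1.9/cos16.1° = 1.978 m; N'_2 = 69·cos16.1° − 12·1.978 = 42.6; c'Δl = 35.40; W sinα = 19.1
Slice 3: Δl = 1.9/cos37.7° = 2.401 m; N'_3 = 34·cos37.7° − 1·2.401 = 24.5; c'Δl = 42.98; W sinα = 20.8
Σc'Δl = 107.0 kN/m; ΣN' = 87.4 kN/m; ΣW sinα = 39.0 kN/m
Resisting = 107.0 + 87.4·tan23.2° = 107.0 + 37.5 = 144.5 kN/m
FS = 144.5 / 39.0 = 3.707

FS = 3.71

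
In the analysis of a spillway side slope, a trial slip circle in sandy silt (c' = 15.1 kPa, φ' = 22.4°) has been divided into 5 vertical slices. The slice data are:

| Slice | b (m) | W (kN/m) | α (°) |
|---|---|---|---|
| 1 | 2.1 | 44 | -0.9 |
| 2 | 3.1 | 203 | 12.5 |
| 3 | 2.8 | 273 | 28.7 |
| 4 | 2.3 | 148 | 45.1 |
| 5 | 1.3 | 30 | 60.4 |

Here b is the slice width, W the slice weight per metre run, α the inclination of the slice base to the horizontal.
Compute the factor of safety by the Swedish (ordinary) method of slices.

Ordinary method of slices: FS = Σ[c'·Δl_i + (W_i cosα_i)·tanφ'] / Σ W_i sinα_i, with Δl_i = b_i / cosα_i.
Slice 1: Δl = 2.1/cos(-0.9°) = 2.100 m; N'_1 = 44·cos(-0.9°) = 44.0; c'Δl = 31.71; W sinα = -0.7
Slice 2: Δl = 3.1/cos12.5° = 3.175 m; N'_2 = 203·cos12.5° = 198.2; c'Δl = 47.95; W sinα = 43.9
Slice 3: Δl = 2.8/cos28.7° = 3.192 m; N'_3 = 273·cos28.7° = 239.5; c'Δl = 48.20; W sinα = 131.1
Slice 4: Δl = 2.3/cos45.1° = 3.258 m; N'_4 = 148·cos45.1° = 104.5; c'Δl = 49.20; W sinα = 104.8
Slice 5: Δl = 1.3/cos60.4° = 2.632 m; N'_5 = 30·cos60.4° = 14.8; c'Δl = 39.74; W sinα = 26.1
Σc'Δl = 216.8 kN/m; ΣN' = 600.9 kN/m; ΣW sinα = 305.3 kN/m
Resisting = 216.8 + 600.9·tan22.4° = 216.8 + 247.7 = 464.5 kN/m
FS = 464.5 / 305.3 = 1.522

FS = 1.52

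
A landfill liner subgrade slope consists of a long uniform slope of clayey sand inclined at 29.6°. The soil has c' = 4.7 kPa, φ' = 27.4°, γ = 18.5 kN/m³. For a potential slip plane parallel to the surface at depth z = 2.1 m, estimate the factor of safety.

FS = 1.19

For an infinite slope with a slip plane parallel to the surface (no pore pressure): FS = [c' + γz cos²β tanφ'] / [γz sinβ cosβ].
γz = 18.5·2.1 = 38.85 kN/m²
Numerator = 4.7 + 38.85·cos²29.6°·tan27.4° = 4.7 + 38.85·0.7560·0.5184 = 19.925 kPa
Denominator = 38.85·sin29.6°·cos29.6° = 38.85·0.4939·0.8695 = 16.685 kPa
FS = 19.925 / 16.685 = 1.194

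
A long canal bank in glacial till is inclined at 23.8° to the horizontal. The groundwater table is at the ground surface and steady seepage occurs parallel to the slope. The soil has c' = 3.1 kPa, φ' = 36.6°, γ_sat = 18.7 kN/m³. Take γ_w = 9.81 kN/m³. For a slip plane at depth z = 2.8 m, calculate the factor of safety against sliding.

With seepage parallel to the slope and the water table at the surface, the effective normal stress on the slip plane uses the buoyant unit weight γ' = γ_sat − γ_w while the driving shear stress uses γ_sat:
FS = [c' + γ' z cos²β tanφ'] / [γ_sat z sinβ cosβ]
γ' = 18.7 − 9.81 = 8.89 kN/m³
Numerator = 3.1 + 8.89·2.8·cos²23.8°·tan36.6° = 3.1 + 8.89·2.8·0.8372·0.7427 = 18.576 kPa
Denominator = 18.7·2.8·sin23.8°·cos23.8° = 18.7·2.8·0.4035·0.9150 = 19.333 kPa
FS = 18.576 / 19.333 = 0.961

FS = 0.96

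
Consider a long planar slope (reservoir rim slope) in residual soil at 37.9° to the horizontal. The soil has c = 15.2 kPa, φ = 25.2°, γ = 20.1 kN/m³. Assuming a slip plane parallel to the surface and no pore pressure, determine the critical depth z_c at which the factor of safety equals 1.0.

Setting FS = 1.00 in FS = [c + γz cos²β tanφ] / [γz sinβ cosβ] and solving for z:
z = c / [γ cosβ (FS·sinβ − cosβ·tanφ)]
  = 15.2 / [20.1·cos37.9°·(1.00·sin37.9° − cos37.9°·tan25.2°)]
  = 15.2 / [20.1·0.7891·(1.00·0.6143 − 0.7891·0.4706)]
  = 15.2 / 3.8537 = 3.944 m

z_c = 3.94 m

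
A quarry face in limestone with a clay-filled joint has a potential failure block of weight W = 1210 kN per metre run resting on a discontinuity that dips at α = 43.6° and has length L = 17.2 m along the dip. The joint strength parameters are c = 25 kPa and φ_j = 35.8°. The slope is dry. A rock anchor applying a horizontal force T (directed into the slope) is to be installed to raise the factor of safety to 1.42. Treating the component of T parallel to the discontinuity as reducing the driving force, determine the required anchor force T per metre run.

T = 81 kN/m

Resolving forces along and normal to the sliding plane, with the horizontal anchor force T adding T·sinα to the effective normal force and T·cosα acting up the plane against the driving force:
FS = [cL + (W cosα + T sinα) tanφ_j] / [W sinα − T cosα]
Without the anchor: N' = 876.2 kN/m, driving T_d = 834.4 kN/m, resisting R = 25·17.2 + 876.2·tan35.8° = 1062.0 kN/m, FS = 1.27.
Setting FS = 1.42 and solving for T:
1.42·(834.4 − T cos43.6°) = 1062.0 + T sin43.6°·tan35.8°
T·(sin43.6°·tan35.8° + 1.42·cos43.6°) = 1.42·834.4 − 1062.0
T·(0.6896·0.7212 + 1.42·0.7242) = 1184.9 − 1062.0 = 122.9
T·1.5257 = 122.9
T = 80.6 kN/m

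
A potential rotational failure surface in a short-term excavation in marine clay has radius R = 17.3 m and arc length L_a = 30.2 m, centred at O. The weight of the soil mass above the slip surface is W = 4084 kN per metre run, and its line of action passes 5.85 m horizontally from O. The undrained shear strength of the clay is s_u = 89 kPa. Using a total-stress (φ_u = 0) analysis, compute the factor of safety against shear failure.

Taking moments about the centre O, the resisting moment is provided by the undrained shear strength acting along the arc:
M_R = s_u·L_a·R = 89·30.20·17.3 = 46498.9 kN·m/m
M_D = W·d = 4084·5.85 = 23891.4 kN·m/m
FS = M_R / M_D = 46498.9 / 23891.4 = 1.946

FS = 1.95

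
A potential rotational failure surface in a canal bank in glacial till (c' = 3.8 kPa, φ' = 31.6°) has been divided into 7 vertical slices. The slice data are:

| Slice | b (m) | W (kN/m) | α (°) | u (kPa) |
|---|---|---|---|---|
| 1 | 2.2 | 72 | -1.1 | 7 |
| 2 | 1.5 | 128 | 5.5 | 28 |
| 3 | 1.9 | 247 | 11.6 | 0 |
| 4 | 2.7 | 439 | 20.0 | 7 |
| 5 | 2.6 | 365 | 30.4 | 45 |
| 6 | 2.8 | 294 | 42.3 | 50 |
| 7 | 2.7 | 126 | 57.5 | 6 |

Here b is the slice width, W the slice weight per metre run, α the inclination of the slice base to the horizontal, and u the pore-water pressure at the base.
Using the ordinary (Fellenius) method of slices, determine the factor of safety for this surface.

FS = 1.01

Ordinary method of slices: FS = Σ[c'·Δl_i + (W_i cosα_i − u_i·Δl_i)·tanφ'] / Σ W_i sinα_i, with Δl_i = b_i / cosα_i.
Slice 1: Δl = 2.2/cos(-1.1°) = 2.200 m; N'_1 = 72·cos(-1.1°) − 7·2.200 = 56.6; c'Δl = 8.36; W sinα = -1.4
Slice 2: Δl = 1.5/cos5.5° = 1.507 m; N'_2 = 128·cos5.5° − 28·1.507 = 85.2; c'Δl = 5.73; W sinα = 12.3
Slice 3: Δl = 1.9/cos11.6° = 1.940 m; N'_3 = 247·cos11.6° − 0·1.940 = 242.0; c'Δl = 7.37; W sinα = 49.7
Slice 4: Δl = 2.7/cos20.0° = 2.873 m; N'_4 = 439·cos20.0° − 7·2.873 = 392.4; c'Δl = 10.92; W sinα = 150.1
Slice 5: Δl = 2.6/cos30.4° = 3.014 m; N'_5 = 365·cos30.4° − 45·3.014 = 179.2; c'Δl = 11.45; W sinα = 184.7
Slice 6: Δl = 2.8/cos42.3° = 3.786 m; N'_6 = 294·cos42.3° − 50·3.786 = 28.2; c'Δl = 14.39; W sinα = 197.9
Slice 7: Δl = 2.7/cos57.5° = 5.025 m; N'_7 = 126·cos57.5° − 6·5.025 = 37.5; c'Δl = 19.10; W sinα = 106.3
Σc'Δl = 77.3 kN/m; ΣN' = 1021.1 kN/m; ΣW sinα = 699.5 kN/m
Resisting = 77.3 + 1021.1·tan31.6° = 77.3 + 628.2 = 705.5 kN/m
FS = 705.5 / 699.5 = 1.008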